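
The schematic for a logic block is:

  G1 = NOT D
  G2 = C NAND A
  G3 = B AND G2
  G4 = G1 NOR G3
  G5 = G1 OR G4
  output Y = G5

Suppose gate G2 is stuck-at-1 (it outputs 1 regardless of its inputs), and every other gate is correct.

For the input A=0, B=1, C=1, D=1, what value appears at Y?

0

Propagate with G2 forced: G1=0, G2=1 [stuck-at-1], G3=1, G4=0, G5=0.
So Y = 0. (Same as the fault-free value — the fault is masked on this input.)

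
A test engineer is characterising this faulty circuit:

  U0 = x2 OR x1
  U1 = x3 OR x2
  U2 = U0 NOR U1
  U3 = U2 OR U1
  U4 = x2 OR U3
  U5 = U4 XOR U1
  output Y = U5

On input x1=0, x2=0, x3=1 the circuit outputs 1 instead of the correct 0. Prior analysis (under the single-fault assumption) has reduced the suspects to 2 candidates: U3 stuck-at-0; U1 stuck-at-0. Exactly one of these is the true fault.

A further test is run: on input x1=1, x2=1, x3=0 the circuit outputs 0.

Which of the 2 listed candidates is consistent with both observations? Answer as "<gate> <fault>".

U3 stuck-at-0

Evaluate each candidate on input x1=1, x2=1, x3=0:
  U3 stuck-at-0: U0=1, U1=1, U2=0, U3=0 [stuck-at-0], U4=1, U5=0 → 0 — matches
  U1 stuck-at-0: U0=1, U1=0 [stuck-at-0], U2=0, U3=0, U4=1, U5=1 → 1 — eliminated
Only U3 stuck-at-0 reproduces the observed 0.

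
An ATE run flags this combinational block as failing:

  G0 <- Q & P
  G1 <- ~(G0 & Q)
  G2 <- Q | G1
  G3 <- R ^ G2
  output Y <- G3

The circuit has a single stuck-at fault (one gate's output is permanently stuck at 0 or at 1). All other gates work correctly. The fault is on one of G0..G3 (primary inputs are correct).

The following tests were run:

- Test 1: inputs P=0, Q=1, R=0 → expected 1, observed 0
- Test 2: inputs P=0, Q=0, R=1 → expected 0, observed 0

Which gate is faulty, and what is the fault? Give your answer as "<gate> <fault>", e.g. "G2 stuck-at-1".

G3 stuck-at-0

Fault-free values for test 1 (P=0, Q=1, R=0): G0=0, G1=1, G2=1, G3=1, giving Y=1. Observed 0.
Test 1: faults giving observed 0 are {G2 stuck-at-0, G3 stuck-at-0}.
Test 2 (P=0, Q=0, R=1): fault-free G0=0, G1=1, G2=1, G3=0 → 0; observed 0. Eliminates G2 stuck-at-0.
Only G3 stuck-at-0 is consistent with every test.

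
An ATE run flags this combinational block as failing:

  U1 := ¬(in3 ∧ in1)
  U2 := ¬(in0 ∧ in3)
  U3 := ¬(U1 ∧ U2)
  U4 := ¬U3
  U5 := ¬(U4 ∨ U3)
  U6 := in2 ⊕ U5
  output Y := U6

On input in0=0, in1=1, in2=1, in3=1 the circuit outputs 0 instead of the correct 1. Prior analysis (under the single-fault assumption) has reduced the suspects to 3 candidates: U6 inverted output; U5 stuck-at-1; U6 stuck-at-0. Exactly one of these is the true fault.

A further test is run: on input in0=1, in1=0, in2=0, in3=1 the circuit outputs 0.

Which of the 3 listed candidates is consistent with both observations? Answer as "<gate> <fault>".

U6 stuck-at-0

Evaluate each candidate on input in0=1, in1=0, in2=0, in3=1:
  U6 inverted output: U1=1, U2=0, U3=1, U4=0, U5=0, U6=1 [inverted output] → 1 — eliminated
  U5 stuck-at-1: U1=1, U2=0, U3=1, U4=0, U5=1 [stuck-at-1], U6=1 → 1 — eliminated
  U6 stuck-at-0: U1=1, U2=0, U3=1, U4=0, U5=0, U6=0 [stuck-at-0] → 0 — matches
Only U6 stuck-at-0 reproduces the observed 0.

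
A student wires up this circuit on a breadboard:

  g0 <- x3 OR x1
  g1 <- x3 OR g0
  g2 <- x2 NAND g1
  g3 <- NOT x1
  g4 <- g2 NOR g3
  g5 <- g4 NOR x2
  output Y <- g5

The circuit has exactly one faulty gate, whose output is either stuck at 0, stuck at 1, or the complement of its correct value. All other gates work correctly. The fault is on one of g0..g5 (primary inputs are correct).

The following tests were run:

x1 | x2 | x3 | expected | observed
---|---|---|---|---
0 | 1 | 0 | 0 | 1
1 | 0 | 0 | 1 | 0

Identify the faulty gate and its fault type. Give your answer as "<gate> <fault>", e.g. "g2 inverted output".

Fault-free values for test 1 (x1=0, x2=1, x3=0): g0=0, g1=0, g2=1, g3=1, g4=0, g5=0, giving Y=0. Observed 1.
Test 1: faults giving observed 1 are {g5 stuck-at-1, g5 inverted output}.
Test 2 (x1=1, x2=0, x3=0): fault-free g0=1, g1=1, g2=1, g3=0, g4=0, g5=1 → 1; observed 0. Eliminates g5 stuck-at-1.
Only g5 inverted output is consistent with every test.

g5 inverted output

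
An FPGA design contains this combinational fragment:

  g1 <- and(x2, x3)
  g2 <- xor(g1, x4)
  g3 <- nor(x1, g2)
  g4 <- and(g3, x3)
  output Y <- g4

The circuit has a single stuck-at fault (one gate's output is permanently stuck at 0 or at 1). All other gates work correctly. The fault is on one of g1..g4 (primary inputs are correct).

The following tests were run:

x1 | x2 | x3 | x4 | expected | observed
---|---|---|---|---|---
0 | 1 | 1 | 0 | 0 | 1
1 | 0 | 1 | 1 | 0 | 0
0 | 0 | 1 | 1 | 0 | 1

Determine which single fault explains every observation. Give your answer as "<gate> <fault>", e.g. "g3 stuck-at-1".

Fault-free values for test 1 (x1=0, x2=1, x3=1, x4=0): g1=1, g2=1, g3=0, g4=0, giving Y=0. Observed 1.
Test 1: faults giving observed 1 are {g1 stuck-at-0, g2 stuck-at-0, g3 stuck-at-1, g4 stuck-at-1}.
Test 2 (x1=1, x2=0, x3=1, x4=1): fault-free g1=0, g2=1, g3=0, g4=0 → 0; observed 0. Eliminates g3 stuck-at-1, g4 stuck-at-1.
Test 3 (x1=0, x2=0, x3=1, x4=1): fault-free g1=0, g2=1, g3=0, g4=0 → 0; observed 1. Eliminates g1 stuck-at-0.
Only g2 stuck-at-0 is consistent with every test.

g2 stuck-at-0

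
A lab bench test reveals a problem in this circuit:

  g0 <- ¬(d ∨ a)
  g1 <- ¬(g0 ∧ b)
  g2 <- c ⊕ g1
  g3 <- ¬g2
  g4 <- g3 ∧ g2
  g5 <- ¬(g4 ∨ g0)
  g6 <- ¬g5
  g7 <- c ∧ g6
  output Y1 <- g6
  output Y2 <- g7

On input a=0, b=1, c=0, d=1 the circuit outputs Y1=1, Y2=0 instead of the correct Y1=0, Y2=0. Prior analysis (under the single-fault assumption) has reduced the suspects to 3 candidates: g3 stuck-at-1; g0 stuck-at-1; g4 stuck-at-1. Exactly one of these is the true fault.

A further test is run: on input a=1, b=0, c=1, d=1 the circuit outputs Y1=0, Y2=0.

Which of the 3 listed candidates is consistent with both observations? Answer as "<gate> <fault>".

Evaluate each candidate on input a=1, b=0, c=1, d=1:
  g3 stuck-at-1: g0=0, g1=1, g2=0, g3=1 [stuck-at-1], g4=0, g5=1, g6=0, g7=0 → Y1=0, Y2=0 — matches
  g0 stuck-at-1: g0=1 [stuck-at-1], g1=1, g2=0, g3=1, g4=0, g5=0, g6=1, g7=1 → Y1=1, Y2=1 — eliminated
  g4 stuck-at-1: g0=0, g1=1, g2=0, g3=1, g4=1 [stuck-at-1], g5=0, g6=1, g7=1 → Y1=1, Y2=1 — eliminated
Only g3 stuck-at-1 reproduces the observed Y1=0, Y2=0.

g3 stuck-at-1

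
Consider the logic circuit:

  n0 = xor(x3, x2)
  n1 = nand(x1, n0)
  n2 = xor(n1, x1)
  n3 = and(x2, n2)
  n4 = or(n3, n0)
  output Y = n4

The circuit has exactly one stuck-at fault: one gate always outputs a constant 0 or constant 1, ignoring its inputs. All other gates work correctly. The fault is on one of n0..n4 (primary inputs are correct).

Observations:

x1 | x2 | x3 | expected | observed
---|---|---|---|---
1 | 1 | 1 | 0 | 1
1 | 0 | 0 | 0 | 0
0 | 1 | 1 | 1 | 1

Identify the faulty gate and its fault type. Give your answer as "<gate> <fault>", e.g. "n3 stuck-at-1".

Fault-free values for test 1 (x1=1, x2=1, x3=1): n0=0, n1=1, n2=0, n3=0, n4=0, giving Y=0. Observed 1.
Test 1: faults giving observed 1 are {n0 stuck-at-1, n1 stuck-at-0, n2 stuck-at-1, n3 stuck-at-1, n4 stuck-at-1}.
Test 2 (x1=1, x2=0, x3=0): fault-free n0=0, n1=1, n2=0, n3=0, n4=0 → 0; observed 0. Eliminates n0 stuck-at-1, n3 stuck-at-1, n4 stuck-at-1.
Test 3 (x1=0, x2=1, x3=1): fault-free n0=0, n1=1, n2=1, n3=1, n4=1 → 1; observed 1. Eliminates n1 stuck-at-0.
Only n2 stuck-at-1 is consistent with every test.

n2 stuck-at-1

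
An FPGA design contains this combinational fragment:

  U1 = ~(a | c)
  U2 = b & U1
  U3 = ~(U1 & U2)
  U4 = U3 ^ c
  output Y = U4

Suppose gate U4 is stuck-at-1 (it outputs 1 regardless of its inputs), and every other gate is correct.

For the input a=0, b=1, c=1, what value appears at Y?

Propagate with U4 forced: U1=0, U2=0, U3=1, U4=1 [stuck-at-1].
So Y = 1. (Without the fault it would be 0.)

1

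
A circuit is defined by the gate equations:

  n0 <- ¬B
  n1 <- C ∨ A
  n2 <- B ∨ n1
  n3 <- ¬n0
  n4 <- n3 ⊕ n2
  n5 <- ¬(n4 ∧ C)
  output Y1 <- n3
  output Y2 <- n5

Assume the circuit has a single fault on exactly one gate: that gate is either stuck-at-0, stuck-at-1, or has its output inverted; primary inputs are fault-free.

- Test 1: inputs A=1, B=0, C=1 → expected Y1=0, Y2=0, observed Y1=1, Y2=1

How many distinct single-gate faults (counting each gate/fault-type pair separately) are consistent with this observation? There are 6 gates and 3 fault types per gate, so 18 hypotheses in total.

Fault-free: n0=1, n1=1, n2=1, n3=0, n4=1, n5=0 → Y1=0, Y2=0. Observed Y1=1, Y2=1.
  n0: stuck-at-0, inverted output ✓; others ✗
  n1: none of the 3 fault types match ✗
  n2: none of the 3 fault types match ✗
  n3: stuck-at-1, inverted output ✓; others ✗
  n4: none of the 3 fault types match ✗
  n5: none of the 3 fault types match ✗
Consistent faults: {n0 stuck-at-0, n0 inverted output, n3 stuck-at-1, n3 inverted output} — 4 in all.

4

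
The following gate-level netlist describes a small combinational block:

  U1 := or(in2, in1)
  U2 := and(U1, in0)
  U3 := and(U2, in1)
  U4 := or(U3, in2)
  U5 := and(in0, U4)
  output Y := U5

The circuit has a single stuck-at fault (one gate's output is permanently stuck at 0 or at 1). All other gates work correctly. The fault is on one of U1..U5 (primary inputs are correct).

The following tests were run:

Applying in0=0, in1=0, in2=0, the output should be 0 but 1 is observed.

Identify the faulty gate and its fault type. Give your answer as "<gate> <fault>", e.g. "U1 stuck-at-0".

U5 stuck-at-1

Fault-free values for test 1 (in0=0, in1=0, in2=0): U1=0, U2=0, U3=0, U4=0, U5=0, giving Y=0. Observed 1.
Test 1: faults giving observed 1 are {U5 stuck-at-1}.
Only U5 stuck-at-1 is consistent with every test.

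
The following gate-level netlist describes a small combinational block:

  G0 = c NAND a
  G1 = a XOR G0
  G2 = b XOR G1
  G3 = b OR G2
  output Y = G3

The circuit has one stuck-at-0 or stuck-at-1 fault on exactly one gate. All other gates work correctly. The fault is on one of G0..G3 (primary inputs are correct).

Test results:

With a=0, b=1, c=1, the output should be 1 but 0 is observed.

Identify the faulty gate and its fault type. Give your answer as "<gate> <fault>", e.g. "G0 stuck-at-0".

G3 stuck-at-0

Fault-free values for test 1 (a=0, b=1, c=1): G0=1, G1=1, G2=0, G3=1, giving Y=1. Observed 0.
Test 1: faults giving observed 0 are {G3 stuck-at-0}.
Only G3 stuck-at-0 is consistent with every test.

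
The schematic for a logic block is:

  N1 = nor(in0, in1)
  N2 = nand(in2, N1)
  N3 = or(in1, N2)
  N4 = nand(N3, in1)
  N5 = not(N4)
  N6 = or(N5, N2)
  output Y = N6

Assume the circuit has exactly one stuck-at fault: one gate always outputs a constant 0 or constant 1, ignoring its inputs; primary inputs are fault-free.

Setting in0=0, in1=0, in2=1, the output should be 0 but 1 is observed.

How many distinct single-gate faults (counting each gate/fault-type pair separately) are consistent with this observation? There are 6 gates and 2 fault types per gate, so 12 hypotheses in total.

5

Fault-free: N1=1, N2=0, N3=0, N4=1, N5=0, N6=0 → 0. Observed 1.
  N1 stuck-at-0: output 1 ✓
  N1 stuck-at-1: output 0 ✗
  N2 stuck-at-0: output 0 ✗
  N2 stuck-at-1: output 1 ✓
  N3 stuck-at-0: output 0 ✗
  N3 stuck-at-1: output 0 ✗
  N4 stuck-at-0: output 1 ✓
  N4 stuck-at-1: output 0 ✗
  N5 stuck-at-0: output 0 ✗
  N5 stuck-at-1: output 1 ✓
  N6 stuck-at-0: output 0 ✗
  N6 stuck-at-1: output 1 ✓
Consistent faults: {N1 stuck-at-0, N2 stuck-at-1, N4 stuck-at-0, N5 stuck-at-1, N6 stuck-at-1} — 5 in all.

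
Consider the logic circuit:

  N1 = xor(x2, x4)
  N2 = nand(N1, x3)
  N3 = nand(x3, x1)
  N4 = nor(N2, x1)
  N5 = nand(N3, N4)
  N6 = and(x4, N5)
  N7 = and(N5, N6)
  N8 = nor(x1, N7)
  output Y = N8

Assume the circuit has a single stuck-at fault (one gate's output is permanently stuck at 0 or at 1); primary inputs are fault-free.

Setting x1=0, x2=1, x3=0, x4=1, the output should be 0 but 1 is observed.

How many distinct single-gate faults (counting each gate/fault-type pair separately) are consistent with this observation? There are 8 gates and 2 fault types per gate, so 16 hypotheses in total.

6

Fault-free: N1=0, N2=1, N3=1, N4=0, N5=1, N6=1, N7=1, N8=0 → 0. Observed 1.
  N1: none of the 2 fault types match ✗
  N2: stuck-at-0 ✓; others ✗
  N3: none of the 2 fault types match ✗
  N4: stuck-at-1 ✓; others ✗
  N5: stuck-at-0 ✓; others ✗
  N6: stuck-at-0 ✓; others ✗
  N7: stuck-at-0 ✓; others ✗
  N8: stuck-at-1 ✓; others ✗
Consistent faults: {N2 stuck-at-0, N4 stuck-at-1, N5 stuck-at-0, N6 stuck-at-0, N7 stuck-at-0, N8 stuck-at-1} — 6 in all.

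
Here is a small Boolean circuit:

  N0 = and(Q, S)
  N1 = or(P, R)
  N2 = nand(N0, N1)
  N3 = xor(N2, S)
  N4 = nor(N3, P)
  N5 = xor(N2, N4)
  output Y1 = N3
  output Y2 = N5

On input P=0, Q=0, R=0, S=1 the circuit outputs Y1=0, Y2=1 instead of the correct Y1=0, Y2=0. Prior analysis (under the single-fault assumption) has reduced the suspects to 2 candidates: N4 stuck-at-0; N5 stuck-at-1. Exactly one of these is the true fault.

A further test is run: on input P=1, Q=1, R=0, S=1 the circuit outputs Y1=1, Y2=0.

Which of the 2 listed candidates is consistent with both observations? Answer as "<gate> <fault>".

Evaluate each candidate on input P=1, Q=1, R=0, S=1:
  N4 stuck-at-0: N0=1, N1=1, N2=0, N3=1, N4=0 [stuck-at-0], N5=0 → Y1=1, Y2=0 — matches
  N5 stuck-at-1: N0=1, N1=1, N2=0, N3=1, N4=0, N5=1 [stuck-at-1] → Y1=1, Y2=1 — eliminated
Only N4 stuck-at-0 reproduces the observed Y1=1, Y2=0.

N4 stuck-at-0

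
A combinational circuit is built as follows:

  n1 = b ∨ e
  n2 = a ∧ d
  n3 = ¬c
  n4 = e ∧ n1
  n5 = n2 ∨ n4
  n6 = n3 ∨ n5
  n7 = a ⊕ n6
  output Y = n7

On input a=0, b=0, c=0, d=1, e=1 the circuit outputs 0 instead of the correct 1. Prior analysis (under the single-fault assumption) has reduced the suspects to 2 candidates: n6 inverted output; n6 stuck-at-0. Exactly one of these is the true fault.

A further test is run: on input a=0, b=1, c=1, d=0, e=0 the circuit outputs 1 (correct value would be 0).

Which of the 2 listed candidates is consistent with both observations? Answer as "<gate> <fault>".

n6 inverted output

Evaluate each candidate on input a=0, b=1, c=1, d=0, e=0:
  n6 inverted output: n1=1, n2=0, n3=0, n4=0, n5=0, n6=1 [inverted output], n7=1 → 1 — matches
  n6 stuck-at-0: n1=1, n2=0, n3=0, n4=0, n5=0, n6=0 [stuck-at-0], n7=0 → 0 — eliminated
Only n6 inverted output reproduces the observed 1.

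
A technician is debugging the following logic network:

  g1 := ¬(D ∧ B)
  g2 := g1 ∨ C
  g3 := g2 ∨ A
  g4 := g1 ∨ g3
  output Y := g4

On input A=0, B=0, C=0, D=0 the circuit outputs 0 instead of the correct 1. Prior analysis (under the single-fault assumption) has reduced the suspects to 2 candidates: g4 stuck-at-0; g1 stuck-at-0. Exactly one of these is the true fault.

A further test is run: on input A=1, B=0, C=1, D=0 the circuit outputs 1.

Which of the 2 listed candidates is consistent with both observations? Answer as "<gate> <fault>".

Evaluate each candidate on input A=1, B=0, C=1, D=0:
  g4 stuck-at-0: g1=1, g2=1, g3=1, g4=0 [stuck-at-0] → 0 — eliminated
  g1 stuck-at-0: g1=0 [stuck-at-0], g2=1, g3=1, g4=1 → 1 — matches
Only g1 stuck-at-0 reproduces the observed 1.

g1 stuck-at-0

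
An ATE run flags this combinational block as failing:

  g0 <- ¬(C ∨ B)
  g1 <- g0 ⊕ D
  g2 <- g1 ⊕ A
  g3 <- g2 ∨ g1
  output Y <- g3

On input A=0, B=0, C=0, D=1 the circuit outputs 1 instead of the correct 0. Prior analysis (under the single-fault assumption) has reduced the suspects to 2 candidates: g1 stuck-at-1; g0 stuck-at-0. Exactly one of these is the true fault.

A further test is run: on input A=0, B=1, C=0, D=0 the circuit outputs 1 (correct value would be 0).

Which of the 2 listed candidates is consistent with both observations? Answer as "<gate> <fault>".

g1 stuck-at-1

Evaluate each candidate on input A=0, B=1, C=0, D=0:
  g1 stuck-at-1: g0=0, g1=1 [stuck-at-1], g2=1, g3=1 → 1 — matches
  g0 stuck-at-0: g0=0 [stuck-at-0], g1=0, g2=0, g3=0 → 0 — eliminated
Only g1 stuck-at-1 reproduces the observed 1.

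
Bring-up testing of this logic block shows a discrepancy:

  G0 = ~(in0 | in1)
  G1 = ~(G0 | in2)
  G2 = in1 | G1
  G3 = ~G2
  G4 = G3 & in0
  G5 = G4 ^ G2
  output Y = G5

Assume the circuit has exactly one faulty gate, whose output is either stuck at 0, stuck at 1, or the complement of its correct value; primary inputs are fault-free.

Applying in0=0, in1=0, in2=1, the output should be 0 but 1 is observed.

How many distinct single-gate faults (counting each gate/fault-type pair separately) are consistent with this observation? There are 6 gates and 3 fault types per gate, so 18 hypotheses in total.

8

Fault-free: G0=1, G1=0, G2=0, G3=1, G4=0, G5=0 → 0. Observed 1.
  G0: none of the 3 fault types match ✗
  G1: stuck-at-1, inverted output ✓; others ✗
  G2: stuck-at-1, inverted output ✓; others ✗
  G3: none of the 3 fault types match ✗
  G4: stuck-at-1, inverted output ✓; others ✗
  G5: stuck-at-1, inverted output ✓; others ✗
Consistent faults: {G1 stuck-at-1, G1 inverted output, G2 stuck-at-1, G2 inverted output, G4 stuck-at-1, G4 inverted output, G5 stuck-at-1, G5 inverted output} — 8 in all.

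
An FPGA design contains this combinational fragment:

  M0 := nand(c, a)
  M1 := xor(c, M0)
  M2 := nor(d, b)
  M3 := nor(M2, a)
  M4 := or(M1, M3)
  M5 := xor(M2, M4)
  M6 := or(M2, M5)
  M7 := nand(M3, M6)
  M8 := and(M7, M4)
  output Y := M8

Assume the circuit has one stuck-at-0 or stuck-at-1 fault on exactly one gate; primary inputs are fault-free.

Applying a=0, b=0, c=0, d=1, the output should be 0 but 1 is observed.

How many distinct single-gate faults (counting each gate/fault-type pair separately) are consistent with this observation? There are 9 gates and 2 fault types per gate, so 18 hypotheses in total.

6

Fault-free: M0=1, M1=1, M2=0, M3=1, M4=1, M5=1, M6=1, M7=0, M8=0 → 0. Observed 1.
  M0: none of the 2 fault types match ✗
  M1: none of the 2 fault types match ✗
  M2: stuck-at-1 ✓; others ✗
  M3: stuck-at-0 ✓; others ✗
  M4: none of the 2 fault types match ✗
  M5: stuck-at-0 ✓; others ✗
  M6: stuck-at-0 ✓; others ✗
  M7: stuck-at-1 ✓; others ✗
  M8: stuck-at-1 ✓; others ✗
Consistent faults: {M2 stuck-at-1, M3 stuck-at-0, M5 stuck-at-0, M6 stuck-at-0, M7 stuck-at-1, M8 stuck-at-1} — 6 in all.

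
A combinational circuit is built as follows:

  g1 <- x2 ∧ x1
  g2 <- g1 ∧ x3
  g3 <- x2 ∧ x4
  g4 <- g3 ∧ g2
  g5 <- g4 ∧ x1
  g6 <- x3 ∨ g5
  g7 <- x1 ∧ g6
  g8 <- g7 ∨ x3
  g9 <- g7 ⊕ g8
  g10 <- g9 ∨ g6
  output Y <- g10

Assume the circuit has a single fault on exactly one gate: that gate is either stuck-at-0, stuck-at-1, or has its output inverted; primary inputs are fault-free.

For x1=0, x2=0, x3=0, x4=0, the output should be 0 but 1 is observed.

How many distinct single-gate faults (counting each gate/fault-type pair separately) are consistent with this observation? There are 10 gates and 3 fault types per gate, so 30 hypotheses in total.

10

Fault-free: g1=0, g2=0, g3=0, g4=0, g5=0, g6=0, g7=0, g8=0, g9=0, g10=0 → 0. Observed 1.
  g1: none of the 3 fault types match ✗
  g2: none of the 3 fault types match ✗
  g3: none of the 3 fault types match ✗
  g4: none of the 3 fault types match ✗
  g5: stuck-at-1, inverted output ✓; others ✗
  g6: stuck-at-1, inverted output ✓; others ✗
  g7: none of the 3 fault types match ✗
  g8: stuck-at-1, inverted output ✓; others ✗
  g9: stuck-at-1, inverted output ✓; others ✗
  g10: stuck-at-1, inverted output ✓; others ✗
Consistent faults: {g5 stuck-at-1, g5 inverted output, g6 stuck-at-1, g6 inverted output, g8 stuck-at-1, g8 inverted output, g9 stuck-at-1, g9 inverted output, g10 stuck-at-1, g10 inverted output} — 10 in all.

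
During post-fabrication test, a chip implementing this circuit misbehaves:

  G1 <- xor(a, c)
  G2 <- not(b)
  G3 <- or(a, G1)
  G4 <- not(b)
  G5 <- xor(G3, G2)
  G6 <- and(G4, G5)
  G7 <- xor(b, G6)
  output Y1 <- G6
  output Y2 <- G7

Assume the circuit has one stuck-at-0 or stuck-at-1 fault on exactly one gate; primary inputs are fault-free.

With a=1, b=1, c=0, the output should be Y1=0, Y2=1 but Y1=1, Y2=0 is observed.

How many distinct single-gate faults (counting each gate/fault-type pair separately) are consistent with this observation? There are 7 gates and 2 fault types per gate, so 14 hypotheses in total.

Fault-free: G1=1, G2=0, G3=1, G4=0, G5=1, G6=0, G7=1 → Y1=0, Y2=1. Observed Y1=1, Y2=0.
  G1 stuck-at-0: output Y1=0, Y2=1 ✗
  G1 stuck-at-1: output Y1=0, Y2=1 ✗
  G2 stuck-at-0: output Y1=0, Y2=1 ✗
  G2 stuck-at-1: output Y1=0, Y2=1 ✗
  G3 stuck-at-0: output Y1=0, Y2=1 ✗
  G3 stuck-at-1: output Y1=0, Y2=1 ✗
  G4 stuck-at-0: output Y1=0, Y2=1 ✗
  G4 stuck-at-1: output Y1=1, Y2=0 ✓
  G5 stuck-at-0: output Y1=0, Y2=1 ✗
  G5 stuck-at-1: output Y1=0, Y2=1 ✗
  G6 stuck-at-0: output Y1=0, Y2=1 ✗
  G6 stuck-at-1: output Y1=1, Y2=0 ✓
  G7 stuck-at-0: output Y1=0, Y2=0 ✗
  G7 stuck-at-1: output Y1=0, Y2=1 ✗
Consistent faults: {G4 stuck-at-1, G6 stuck-at-1} — 2 in all.

2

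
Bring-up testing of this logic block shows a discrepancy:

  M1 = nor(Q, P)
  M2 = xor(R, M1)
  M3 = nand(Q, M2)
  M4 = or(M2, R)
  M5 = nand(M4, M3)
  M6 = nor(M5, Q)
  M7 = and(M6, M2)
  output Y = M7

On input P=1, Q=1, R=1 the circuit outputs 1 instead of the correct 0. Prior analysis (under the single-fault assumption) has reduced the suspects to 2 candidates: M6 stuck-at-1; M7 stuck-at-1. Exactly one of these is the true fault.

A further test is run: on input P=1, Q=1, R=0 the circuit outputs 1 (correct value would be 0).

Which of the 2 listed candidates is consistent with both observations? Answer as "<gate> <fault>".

M7 stuck-at-1

Evaluate each candidate on input P=1, Q=1, R=0:
  M6 stuck-at-1: M1=0, M2=0, M3=1, M4=0, M5=1, M6=1 [stuck-at-1], M7=0 → 0 — eliminated
  M7 stuck-at-1: M1=0, M2=0, M3=1, M4=0, M5=1, M6=0, M7=1 [stuck-at-1] → 1 — matches
Only M7 stuck-at-1 reproduces the observed 1.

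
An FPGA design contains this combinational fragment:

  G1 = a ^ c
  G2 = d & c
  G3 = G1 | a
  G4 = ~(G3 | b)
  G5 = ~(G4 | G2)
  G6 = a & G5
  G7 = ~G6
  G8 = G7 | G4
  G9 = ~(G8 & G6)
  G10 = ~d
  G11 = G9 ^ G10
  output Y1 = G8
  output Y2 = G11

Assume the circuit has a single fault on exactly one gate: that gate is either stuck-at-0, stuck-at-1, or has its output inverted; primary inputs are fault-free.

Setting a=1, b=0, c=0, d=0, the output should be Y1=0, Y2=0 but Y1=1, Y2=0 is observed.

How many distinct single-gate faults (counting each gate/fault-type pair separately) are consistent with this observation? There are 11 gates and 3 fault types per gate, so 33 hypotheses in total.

10

Fault-free: G1=1, G2=0, G3=1, G4=0, G5=1, G6=1, G7=0, G8=0, G9=1, G10=1, G11=0 → Y1=0, Y2=0. Observed Y1=1, Y2=0.
  G1: none of the 3 fault types match ✗
  G2: stuck-at-1, inverted output ✓; others ✗
  G3: stuck-at-0, inverted output ✓; others ✗
  G4: stuck-at-1, inverted output ✓; others ✗
  G5: stuck-at-0, inverted output ✓; others ✗
  G6: stuck-at-0, inverted output ✓; others ✗
  G7: none of the 3 fault types match ✗
  G8: none of the 3 fault types match ✗
  G9: none of the 3 fault types match ✗
  G10: none of the 3 fault types match ✗
  G11: none of the 3 fault types match ✗
Consistent faults: {G2 stuck-at-1, G2 inverted output, G3 stuck-at-0, G3 inverted output, G4 stuck-at-1, G4 inverted output, G5 stuck-at-0, G5 inverted output, G6 stuck-at-0, G6 inverted output} — 10 in all.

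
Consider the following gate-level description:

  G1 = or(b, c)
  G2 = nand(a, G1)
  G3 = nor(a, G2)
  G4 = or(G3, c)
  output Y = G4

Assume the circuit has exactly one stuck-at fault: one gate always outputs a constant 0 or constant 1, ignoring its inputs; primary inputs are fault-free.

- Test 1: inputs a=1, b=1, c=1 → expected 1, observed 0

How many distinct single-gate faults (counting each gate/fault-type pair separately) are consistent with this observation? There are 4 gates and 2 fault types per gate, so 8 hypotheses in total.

1

Fault-free: G1=1, G2=0, G3=0, G4=1 → 1. Observed 0.
  G1 stuck-at-0: output 1 ✗
  G1 stuck-at-1: output 1 ✗
  G2 stuck-at-0: output 1 ✗
  G2 stuck-at-1: output 1 ✗
  G3 stuck-at-0: output 1 ✗
  G3 stuck-at-1: output 1 ✗
  G4 stuck-at-0: output 0 ✓
  G4 stuck-at-1: output 1 ✗
Consistent faults: {G4 stuck-at-0} — 1 in all.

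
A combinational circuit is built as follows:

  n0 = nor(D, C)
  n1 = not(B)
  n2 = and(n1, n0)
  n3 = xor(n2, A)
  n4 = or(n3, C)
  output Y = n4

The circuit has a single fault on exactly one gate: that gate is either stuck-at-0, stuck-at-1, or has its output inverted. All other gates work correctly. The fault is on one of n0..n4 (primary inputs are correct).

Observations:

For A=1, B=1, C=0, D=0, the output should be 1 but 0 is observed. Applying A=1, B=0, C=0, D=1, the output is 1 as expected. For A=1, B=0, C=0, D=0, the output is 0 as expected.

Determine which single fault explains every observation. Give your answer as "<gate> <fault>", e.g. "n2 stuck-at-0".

Fault-free values for test 1 (A=1, B=1, C=0, D=0): n0=1, n1=0, n2=0, n3=1, n4=1, giving Y=1. Observed 0.
Test 1: faults giving observed 0 are {n1 stuck-at-1, n1 inverted output, n2 stuck-at-1, n2 inverted output, n3 stuck-at-0, n3 inverted output, n4 stuck-at-0, n4 inverted output}.
Test 2 (A=1, B=0, C=0, D=1): fault-free n0=0, n1=1, n2=0, n3=1, n4=1 → 1; observed 1. Eliminates n2 stuck-at-1, n2 inverted output, n3 stuck-at-0, n3 inverted output, n4 stuck-at-0, n4 inverted output.
Test 3 (A=1, B=0, C=0, D=0): fault-free n0=1, n1=1, n2=1, n3=0, n4=0 → 0; observed 0. Eliminates n1 inverted output.
Only n1 stuck-at-1 is consistent with every test.

n1 stuck-at-1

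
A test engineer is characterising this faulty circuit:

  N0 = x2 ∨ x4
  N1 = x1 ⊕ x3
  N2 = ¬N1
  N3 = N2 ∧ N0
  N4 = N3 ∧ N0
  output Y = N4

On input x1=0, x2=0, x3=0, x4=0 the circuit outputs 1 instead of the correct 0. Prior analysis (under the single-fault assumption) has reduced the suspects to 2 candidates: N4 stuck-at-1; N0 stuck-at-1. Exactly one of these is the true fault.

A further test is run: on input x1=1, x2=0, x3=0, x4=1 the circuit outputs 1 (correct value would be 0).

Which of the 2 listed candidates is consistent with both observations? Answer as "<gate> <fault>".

Evaluate each candidate on input x1=1, x2=0, x3=0, x4=1:
  N4 stuck-at-1: N0=1, N1=1, N2=0, N3=0, N4=1 [stuck-at-1] → 1 — matches
  N0 stuck-at-1: N0=1 [stuck-at-1], N1=1, N2=0, N3=0, N4=0 → 0 — eliminated
Only N4 stuck-at-1 reproduces the observed 1.

N4 stuck-at-1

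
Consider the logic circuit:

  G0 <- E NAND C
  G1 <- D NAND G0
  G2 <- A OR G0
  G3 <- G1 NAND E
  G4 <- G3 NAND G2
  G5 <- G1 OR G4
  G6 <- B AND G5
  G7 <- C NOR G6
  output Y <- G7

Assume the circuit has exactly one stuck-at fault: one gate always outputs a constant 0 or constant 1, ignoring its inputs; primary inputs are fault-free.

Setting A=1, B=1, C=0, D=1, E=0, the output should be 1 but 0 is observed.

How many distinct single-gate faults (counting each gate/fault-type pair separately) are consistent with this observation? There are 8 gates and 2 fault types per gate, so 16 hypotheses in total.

8

Fault-free: G0=1, G1=0, G2=1, G3=1, G4=0, G5=0, G6=0, G7=1 → 1. Observed 0.
  G0: stuck-at-0 ✓; others ✗
  G1: stuck-at-1 ✓; others ✗
  G2: stuck-at-0 ✓; others ✗
  G3: stuck-at-0 ✓; others ✗
  G4: stuck-at-1 ✓; others ✗
  G5: stuck-at-1 ✓; others ✗
  G6: stuck-at-1 ✓; others ✗
  G7: stuck-at-0 ✓; others ✗
Consistent faults: {G0 stuck-at-0, G1 stuck-at-1, G2 stuck-at-0, G3 stuck-at-0, G4 stuck-at-1, G5 stuck-at-1, G6 stuck-at-1, G7 stuck-at-0} — 8 in all.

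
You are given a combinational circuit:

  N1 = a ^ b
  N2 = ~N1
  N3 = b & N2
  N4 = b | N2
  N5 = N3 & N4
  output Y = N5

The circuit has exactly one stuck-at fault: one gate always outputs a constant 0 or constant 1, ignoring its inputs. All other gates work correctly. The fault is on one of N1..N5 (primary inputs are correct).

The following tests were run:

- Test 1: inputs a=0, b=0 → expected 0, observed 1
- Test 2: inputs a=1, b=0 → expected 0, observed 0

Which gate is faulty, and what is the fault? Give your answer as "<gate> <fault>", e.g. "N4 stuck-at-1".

Fault-free values for test 1 (a=0, b=0): N1=0, N2=1, N3=0, N4=1, N5=0, giving Y=0. Observed 1.
Test 1: faults giving observed 1 are {N3 stuck-at-1, N5 stuck-at-1}.
Test 2 (a=1, b=0): fault-free N1=1, N2=0, N3=0, N4=0, N5=0 → 0; observed 0. Eliminates N5 stuck-at-1.
Only N3 stuck-at-1 is consistent with every test.

N3 stuck-at-1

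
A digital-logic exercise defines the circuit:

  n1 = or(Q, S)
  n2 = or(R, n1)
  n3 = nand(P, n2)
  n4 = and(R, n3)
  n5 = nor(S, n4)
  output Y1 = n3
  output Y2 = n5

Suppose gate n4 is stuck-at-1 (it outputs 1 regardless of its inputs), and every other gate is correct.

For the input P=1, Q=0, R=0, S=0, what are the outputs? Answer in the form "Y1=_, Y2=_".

Propagate with n4 forced: n1=0, n2=0, n3=1, n4=1 [stuck-at-1], n5=0.
So the outputs are Y1=1, Y2=0. (Without the fault they would be Y1=1, Y2=1.)

Y1=1, Y2=0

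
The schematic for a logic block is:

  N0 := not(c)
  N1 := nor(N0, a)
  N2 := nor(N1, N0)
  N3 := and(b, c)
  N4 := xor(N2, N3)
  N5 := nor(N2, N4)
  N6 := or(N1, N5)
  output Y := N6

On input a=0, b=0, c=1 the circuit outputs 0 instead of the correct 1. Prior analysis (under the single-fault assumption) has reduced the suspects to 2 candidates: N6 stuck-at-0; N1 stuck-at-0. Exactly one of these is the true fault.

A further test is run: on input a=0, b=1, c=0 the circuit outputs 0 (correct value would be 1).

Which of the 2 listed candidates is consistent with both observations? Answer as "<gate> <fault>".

N6 stuck-at-0

Evaluate each candidate on input a=0, b=1, c=0:
  N6 stuck-at-0: N0=1, N1=0, N2=0, N3=0, N4=0, N5=1, N6=0 [stuck-at-0] → 0 — matches
  N1 stuck-at-0: N0=1, N1=0 [stuck-at-0], N2=0, N3=0, N4=0, N5=1, N6=1 → 1 — eliminated
Only N6 stuck-at-0 reproduces the observed 0.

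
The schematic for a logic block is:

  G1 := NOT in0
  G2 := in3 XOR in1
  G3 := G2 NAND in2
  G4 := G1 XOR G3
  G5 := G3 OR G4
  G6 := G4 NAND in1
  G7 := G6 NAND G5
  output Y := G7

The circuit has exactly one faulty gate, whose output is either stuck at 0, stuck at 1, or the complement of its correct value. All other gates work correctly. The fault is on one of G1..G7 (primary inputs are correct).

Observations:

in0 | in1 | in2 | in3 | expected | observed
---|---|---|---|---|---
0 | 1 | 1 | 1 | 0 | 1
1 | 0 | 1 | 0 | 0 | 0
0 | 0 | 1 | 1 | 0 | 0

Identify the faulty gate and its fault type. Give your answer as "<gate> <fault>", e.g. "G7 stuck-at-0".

Fault-free values for test 1 (in0=0, in1=1, in2=1, in3=1): G1=1, G2=0, G3=1, G4=0, G5=1, G6=1, G7=0, giving Y=0. Observed 1.
Test 1: faults giving observed 1 are {G1 stuck-at-0, G1 inverted output, G2 stuck-at-1, G2 inverted output, G3 stuck-at-0, G3 inverted output, G4 stuck-at-1, G4 inverted output, G5 stuck-at-0, G5 inverted output, G6 stuck-at-0, G6 inverted output, G7 stuck-at-1, G7 inverted output}.
Test 2 (in0=1, in1=0, in2=1, in3=0): fault-free G1=0, G2=0, G3=1, G4=1, G5=1, G6=1, G7=0 → 0; observed 0. Eliminates G2 stuck-at-1, G2 inverted output, G3 stuck-at-0, G3 inverted output, G5 stuck-at-0, G5 inverted output, G6 stuck-at-0, G6 inverted output, G7 stuck-at-1, G7 inverted output.
Test 3 (in0=0, in1=0, in2=1, in3=1): fault-free G1=1, G2=1, G3=0, G4=1, G5=1, G6=1, G7=0 → 0; observed 0. Eliminates G1 stuck-at-0, G1 inverted output, G4 inverted output.
Only G4 stuck-at-1 is consistent with every test.

G4 stuck-at-1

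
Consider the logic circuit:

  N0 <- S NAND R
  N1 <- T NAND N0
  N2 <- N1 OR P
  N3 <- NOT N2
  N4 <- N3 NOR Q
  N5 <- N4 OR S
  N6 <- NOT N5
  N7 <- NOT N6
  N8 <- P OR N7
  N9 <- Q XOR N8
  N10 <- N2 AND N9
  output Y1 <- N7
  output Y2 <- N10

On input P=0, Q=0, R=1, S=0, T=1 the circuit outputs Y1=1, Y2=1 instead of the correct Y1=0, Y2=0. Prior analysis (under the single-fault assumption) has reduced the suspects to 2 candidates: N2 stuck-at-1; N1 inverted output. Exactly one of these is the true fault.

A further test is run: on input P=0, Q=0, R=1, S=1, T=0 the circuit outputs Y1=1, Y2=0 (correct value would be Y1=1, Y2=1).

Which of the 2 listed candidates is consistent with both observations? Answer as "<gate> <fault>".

N1 inverted output

Evaluate each candidate on input P=0, Q=0, R=1, S=1, T=0:
  N2 stuck-at-1: N0=0, N1=1, N2=1 [stuck-at-1], N3=0, N4=1, N5=1, N6=0, N7=1, N8=1, N9=1, N10=1 → Y1=1, Y2=1 — eliminated
  N1 inverted output: N0=0, N1=0 [inverted output], N2=0, N3=1, N4=0, N5=1, N6=0, N7=1, N8=1, N9=1, N10=0 → Y1=1, Y2=0 — matches
Only N1 inverted output reproduces the observed Y1=1, Y2=0.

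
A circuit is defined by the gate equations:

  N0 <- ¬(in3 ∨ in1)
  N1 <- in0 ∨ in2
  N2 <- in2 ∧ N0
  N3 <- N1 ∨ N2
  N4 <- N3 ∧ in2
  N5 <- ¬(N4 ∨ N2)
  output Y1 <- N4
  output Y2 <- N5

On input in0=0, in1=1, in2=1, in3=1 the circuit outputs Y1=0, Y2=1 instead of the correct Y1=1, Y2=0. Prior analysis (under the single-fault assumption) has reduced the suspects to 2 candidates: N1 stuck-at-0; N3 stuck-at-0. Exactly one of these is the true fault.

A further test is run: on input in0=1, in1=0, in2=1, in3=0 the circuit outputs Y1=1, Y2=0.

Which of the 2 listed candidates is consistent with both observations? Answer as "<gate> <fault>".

N1 stuck-at-0

Evaluate each candidate on input in0=1, in1=0, in2=1, in3=0:
  N1 stuck-at-0: N0=1, N1=0 [stuck-at-0], N2=1, N3=1, N4=1, N5=0 → Y1=1, Y2=0 — matches
  N3 stuck-at-0: N0=1, N1=1, N2=1, N3=0 [stuck-at-0], N4=0, N5=0 → Y1=0, Y2=0 — eliminated
Only N1 stuck-at-0 reproduces the observed Y1=1, Y2=0.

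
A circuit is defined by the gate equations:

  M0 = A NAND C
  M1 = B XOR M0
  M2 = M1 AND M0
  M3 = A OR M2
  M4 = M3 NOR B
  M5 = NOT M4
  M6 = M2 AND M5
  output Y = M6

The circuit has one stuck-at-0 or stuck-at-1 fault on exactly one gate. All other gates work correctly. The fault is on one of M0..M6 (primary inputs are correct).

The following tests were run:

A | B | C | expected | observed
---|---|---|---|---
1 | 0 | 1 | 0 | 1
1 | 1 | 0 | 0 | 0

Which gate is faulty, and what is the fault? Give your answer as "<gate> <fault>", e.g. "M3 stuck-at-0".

Fault-free values for test 1 (A=1, B=0, C=1): M0=0, M1=0, M2=0, M3=1, M4=0, M5=1, M6=0, giving Y=0. Observed 1.
Test 1: faults giving observed 1 are {M0 stuck-at-1, M2 stuck-at-1, M6 stuck-at-1}.
Test 2 (A=1, B=1, C=0): fault-free M0=1, M1=0, M2=0, M3=1, M4=0, M5=1, M6=0 → 0; observed 0. Eliminates M2 stuck-at-1, M6 stuck-at-1.
Only M0 stuck-at-1 is consistent with every test.

M0 stuck-at-1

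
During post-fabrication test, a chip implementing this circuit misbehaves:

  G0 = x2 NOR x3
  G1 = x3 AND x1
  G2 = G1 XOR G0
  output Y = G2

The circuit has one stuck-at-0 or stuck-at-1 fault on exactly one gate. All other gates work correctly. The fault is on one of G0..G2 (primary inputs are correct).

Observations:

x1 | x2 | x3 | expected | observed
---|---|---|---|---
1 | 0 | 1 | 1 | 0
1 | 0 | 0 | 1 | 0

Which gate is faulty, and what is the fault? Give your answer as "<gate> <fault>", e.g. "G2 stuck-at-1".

Fault-free values for test 1 (x1=1, x2=0, x3=1): G0=0, G1=1, G2=1, giving Y=1. Observed 0.
Test 1: faults giving observed 0 are {G0 stuck-at-1, G1 stuck-at-0, G2 stuck-at-0}.
Test 2 (x1=1, x2=0, x3=0): fault-free G0=1, G1=0, G2=1 → 1; observed 0. Eliminates G0 stuck-at-1, G1 stuck-at-0.
Only G2 stuck-at-0 is consistent with every test.

G2 stuck-at-0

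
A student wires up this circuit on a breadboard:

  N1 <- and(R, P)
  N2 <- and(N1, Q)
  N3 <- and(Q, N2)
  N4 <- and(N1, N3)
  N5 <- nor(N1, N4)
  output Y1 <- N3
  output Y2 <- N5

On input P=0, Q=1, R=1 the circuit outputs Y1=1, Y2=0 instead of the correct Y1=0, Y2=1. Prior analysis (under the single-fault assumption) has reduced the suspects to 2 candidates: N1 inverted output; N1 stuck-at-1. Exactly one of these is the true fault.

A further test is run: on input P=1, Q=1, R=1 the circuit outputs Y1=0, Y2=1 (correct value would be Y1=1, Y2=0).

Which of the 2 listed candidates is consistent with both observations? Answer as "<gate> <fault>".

Evaluate each candidate on input P=1, Q=1, R=1:
  N1 inverted output: N1=0 [inverted output], N2=0, N3=0, N4=0, N5=1 → Y1=0, Y2=1 — matches
  N1 stuck-at-1: N1=1 [stuck-at-1], N2=1, N3=1, N4=1, N5=0 → Y1=1, Y2=0 — eliminated
Only N1 inverted output reproduces the observed Y1=0, Y2=1.

N1 inverted output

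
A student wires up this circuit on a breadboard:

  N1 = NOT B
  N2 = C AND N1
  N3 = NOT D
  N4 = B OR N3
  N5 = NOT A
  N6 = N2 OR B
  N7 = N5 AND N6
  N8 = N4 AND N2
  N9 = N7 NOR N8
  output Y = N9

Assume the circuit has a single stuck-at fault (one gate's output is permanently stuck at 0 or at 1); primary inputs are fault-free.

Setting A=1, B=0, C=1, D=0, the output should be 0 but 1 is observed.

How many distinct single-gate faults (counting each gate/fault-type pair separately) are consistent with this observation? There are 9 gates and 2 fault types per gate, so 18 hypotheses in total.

6

Fault-free: N1=1, N2=1, N3=1, N4=1, N5=0, N6=1, N7=0, N8=1, N9=0 → 0. Observed 1.
  N1: stuck-at-0 ✓; others ✗
  N2: stuck-at-0 ✓; others ✗
  N3: stuck-at-0 ✓; others ✗
  N4: stuck-at-0 ✓; others ✗
  N5: none of the 2 fault types match ✗
  N6: none of the 2 fault types match ✗
  N7: none of the 2 fault types match ✗
  N8: stuck-at-0 ✓; others ✗
  N9: stuck-at-1 ✓; others ✗
Consistent faults: {N1 stuck-at-0, N2 stuck-at-0, N3 stuck-at-0, N4 stuck-at-0, N8 stuck-at-0, N9 stuck-at-1} — 6 in all.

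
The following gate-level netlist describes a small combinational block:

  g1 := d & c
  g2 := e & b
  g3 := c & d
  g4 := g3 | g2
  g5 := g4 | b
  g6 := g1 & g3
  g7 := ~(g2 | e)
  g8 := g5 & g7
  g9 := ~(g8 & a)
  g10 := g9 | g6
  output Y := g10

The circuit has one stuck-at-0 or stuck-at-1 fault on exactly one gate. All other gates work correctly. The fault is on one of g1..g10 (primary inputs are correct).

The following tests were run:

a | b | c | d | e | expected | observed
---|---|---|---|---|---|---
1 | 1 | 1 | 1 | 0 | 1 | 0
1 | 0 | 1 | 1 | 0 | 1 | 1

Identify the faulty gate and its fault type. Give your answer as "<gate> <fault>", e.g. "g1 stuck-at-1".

g3 stuck-at-0

Fault-free values for test 1 (a=1, b=1, c=1, d=1, e=0): g1=1, g2=0, g3=1, g4=1, g5=1, g6=1, g7=1, g8=1, g9=0, g10=1, giving Y=1. Observed 0.
Test 1: faults giving observed 0 are {g1 stuck-at-0, g3 stuck-at-0, g6 stuck-at-0, g10 stuck-at-0}.
Test 2 (a=1, b=0, c=1, d=1, e=0): fault-free g1=1, g2=0, g3=1, g4=1, g5=1, g6=1, g7=1, g8=1, g9=0, g10=1 → 1; observed 1. Eliminates g1 stuck-at-0, g6 stuck-at-0, g10 stuck-at-0.
Only g3 stuck-at-0 is consistent with every test.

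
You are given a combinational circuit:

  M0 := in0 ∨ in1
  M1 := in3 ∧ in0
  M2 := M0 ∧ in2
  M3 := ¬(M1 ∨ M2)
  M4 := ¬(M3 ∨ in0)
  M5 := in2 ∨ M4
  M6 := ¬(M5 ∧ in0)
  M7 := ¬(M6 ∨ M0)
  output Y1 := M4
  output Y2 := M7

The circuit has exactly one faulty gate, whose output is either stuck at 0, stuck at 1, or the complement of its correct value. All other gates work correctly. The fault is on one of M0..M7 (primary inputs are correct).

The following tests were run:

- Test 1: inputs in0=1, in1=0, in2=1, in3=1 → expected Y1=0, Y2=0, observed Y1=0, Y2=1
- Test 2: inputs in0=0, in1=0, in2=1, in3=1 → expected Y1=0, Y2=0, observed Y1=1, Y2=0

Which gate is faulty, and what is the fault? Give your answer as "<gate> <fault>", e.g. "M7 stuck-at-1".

M0 inverted output

Fault-free values for test 1 (in0=1, in1=0, in2=1, in3=1): M0=1, M1=1, M2=1, M3=0, M4=0, M5=1, M6=0, M7=0, giving Y1=0, Y2=0. Observed Y1=0, Y2=1.
Test 1: faults giving observed Y1=0, Y2=1 are {M0 stuck-at-0, M0 inverted output, M7 stuck-at-1, M7 inverted output}.
Test 2 (in0=0, in1=0, in2=1, in3=1): fault-free M0=0, M1=0, M2=0, M3=1, M4=0, M5=1, M6=1, M7=0 → Y1=0, Y2=0; observed Y1=1, Y2=0. Eliminates M0 stuck-at-0, M7 stuck-at-1, M7 inverted output.
Only M0 inverted output is consistent with every test.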